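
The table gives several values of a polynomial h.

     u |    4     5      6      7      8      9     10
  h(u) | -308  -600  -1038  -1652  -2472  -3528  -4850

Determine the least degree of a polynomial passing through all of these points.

3

Forward differences of the values at u = 4, 5, 6, 7, 8, 9, 10:
  h  : -308  -600  -1038  -1652  -2472  -3528  -4850
  Δ  : -292  -438  -614  -820  -1056  -1322
  Δ^2: -146  -176  -206  -236  -266
  Δ^3: -30  -30  -30  -30
  Δ^4: 0  0  0
  Δ^5: 0  0
  Δ^6: 0
The third differences are constant (-30) and nonzero, while all higher differences vanish, so the minimal degree is 3.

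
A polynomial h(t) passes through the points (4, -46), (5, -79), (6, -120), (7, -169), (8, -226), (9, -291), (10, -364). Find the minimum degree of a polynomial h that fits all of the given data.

Forward differences of the values at t = 4, 5, 6, 7, 8, 9, 10:
  h  : -46  -79  -120  -169  -226  -291  -364
  Δ  : -33  -41  -49  -57  -65  -73
  Δ^2: -8  -8  -8  -8  -8
  Δ^3: 0  0  0  0
  Δ^4: 0  0  0
  Δ^5: 0  0
  Δ^6: 0
The second differences are constant (-8) and nonzero, while all higher differences vanish, so the minimal degree is 2.

2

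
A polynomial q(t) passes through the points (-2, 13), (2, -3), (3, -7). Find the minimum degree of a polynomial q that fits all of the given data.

Divided differences on the nodes -2, 2, 3:
  order 0: 13  -3  -7
  order 1: -4  -4
  order 2: 0
The order-1 divided differences are all -4 (nonzero) and every higher order vanishes, so the data lies on a polynomial of degree exactly 1.

1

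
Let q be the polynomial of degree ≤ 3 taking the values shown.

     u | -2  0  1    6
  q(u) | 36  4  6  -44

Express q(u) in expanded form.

Using the Lagrange interpolation formula with nodes -2, 0, 1, 6:
  L_0(u) = u(u - 1)(u - 6) / -48
  L_1(u) = (u + 2)(u - 1)(u - 6) / 12
  L_2(u) = (u + 2)u(u - 6) / -15
  L_3(u) = (u + 2)u(u - 1) / 240
Then q(u) = 36·L_0(u) + 4·L_1(u) + 6·L_2(u) - 44·L_3(u).
Expanding and collecting terms gives q(u) = -u³ + 5u² - 2u + 4.
Check: q(-2) = 36. ✓

q(u) = -u^3 + 5u^2 - 2u + 4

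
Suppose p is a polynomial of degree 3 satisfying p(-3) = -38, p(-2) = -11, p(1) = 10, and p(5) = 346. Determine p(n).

Using the Lagrange interpolation formula with nodes -3, -2, 1, 5:
  L_0(n) = (n + 2)(n - 1)(n - 5) / -32
  L_1(n) = (n + 3)(n - 1)(n - 5) / 21
  L_2(n) = (n + 3)(n + 2)(n - 5) / -48
  L_3(n) = (n + 3)(n + 2)(n - 1) / 224
Then p(n) = -38·L_0(n) - 11·L_1(n) + 10·L_2(n) + 346·L_3(n).
Expanding and collecting terms gives p(n) = 2n^3 + 3n^2 + 4n + 1.
Check: p(-3) = -38. ✓

p(n) = 2n^3 + 3n^2 + 4n + 1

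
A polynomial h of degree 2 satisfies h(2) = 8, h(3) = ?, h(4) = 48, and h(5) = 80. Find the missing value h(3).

24

On equispaced nodes a degree-2 polynomial has vanishing third forward difference, so
  - h(2) + 3·h(3) - 3·h(4) + h(5) = 0.
Substituting the known values and solving for h(3):
  3·h(3) = 72
  h(3) = 24.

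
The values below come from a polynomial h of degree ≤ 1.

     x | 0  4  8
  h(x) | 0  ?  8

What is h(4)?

4

The 2 known points determine the degree-1 polynomial uniquely.
Write h(x) = ax + b. Substituting each data point gives a linear system:
  b = 0
  8a + b = 8
Solving the system yields a = 1, b = 0.
So h(x) = x.
Then h(4) = 4.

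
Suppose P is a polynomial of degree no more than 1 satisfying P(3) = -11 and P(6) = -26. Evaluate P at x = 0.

Write P(x) = ax + b. Substituting each data point gives a linear system:
  3a + b = -11
  6a + b = -26
Solving the system yields a = -5, b = 4.
So P(x) = -5x + 4.
Then P(0) = 4.

4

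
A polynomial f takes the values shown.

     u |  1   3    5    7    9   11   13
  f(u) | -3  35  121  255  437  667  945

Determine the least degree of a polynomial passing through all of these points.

Forward differences of the values at u = 1, 3, 5, 7, 9, 11, 13:
  f  : -3  35  121  255  437  667  945
  Δ  : 38  86  134  182  230  278
  Δ^2: 48  48  48  48  48
  Δ^3: 0  0  0  0
  Δ^4: 0  0  0
  Δ^5: 0  0
  Δ^6: 0
The second differences are constant (48) and nonzero, while all higher differences vanish, so the minimal degree is 2.

2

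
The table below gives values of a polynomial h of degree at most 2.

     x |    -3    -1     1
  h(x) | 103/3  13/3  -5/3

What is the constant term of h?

-5/3

Write h(x) = ax^2 + bx + c. Substituting each data point gives a linear system:
  9a - 3b + c = 103/3
  a - b + c = 13/3
  a + b + c = -5/3
Solving the system yields a = 3, b = -3, c = -5/3.
So h(x) = 3x^2 - 3x - 5/3.
The constant term is -5/3.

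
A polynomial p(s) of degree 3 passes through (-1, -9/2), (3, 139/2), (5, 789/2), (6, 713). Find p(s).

Using the Lagrange interpolation formula with nodes -1, 3, 5, 6:
  L_0(s) = (s - 3)(s - 5)(s - 6) / -168
  L_1(s) = (s + 1)(s - 5)(s - 6) / 24
  L_2(s) = (s + 1)(s - 3)(s - 6) / -12
  L_3(s) = (s + 1)(s - 3)(s - 5) / 21
Then p(s) = -9/2·L_0(s) + 139/2·L_1(s) + 789/2·L_2(s) + 713·L_3(s).
Expanding and collecting terms gives p(s) = 4s³ - 4s² - (3/2)s + 2.
Check: p(3) = 139/2. ✓

p(s) = 4s^3 - 4s^2 - (3/2)s + 2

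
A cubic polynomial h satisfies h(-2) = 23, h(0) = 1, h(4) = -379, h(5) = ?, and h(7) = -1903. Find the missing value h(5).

-719

The 4 known points determine the degree-3 polynomial uniquely.
Write h(x) = ax^3 + bx^2 + cx + d. Substituting each data point gives a linear system:
  -8a + 4b - 2c + d = 23
  d = 1
  64a + 16b + 4c + d = -379
  343a + 49b + 7c + d = -1903
Solving the system yields a = -5, b = -4, c = 1, d = 1.
So h(x) = -5x^3 - 4x^2 + x + 1.
Then h(5) = -719.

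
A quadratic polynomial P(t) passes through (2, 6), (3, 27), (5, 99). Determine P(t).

Write P(t) = at^2 + bt + c. Substituting each data point gives a linear system:
  4a + 2b + c = 6
  9a + 3b + c = 27
  25a + 5b + c = 99
Solving the system yields a = 5, b = -4, c = -6.
So P(t) = 5t² - 4t - 6.
Check: P(2) = 6. ✓

P(t) = 5t^2 - 4t - 6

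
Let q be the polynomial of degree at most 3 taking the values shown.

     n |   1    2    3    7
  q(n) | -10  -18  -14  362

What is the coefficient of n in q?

-4

Write q(n) = an^3 + bn^2 + cn + d. Substituting each data point gives a linear system:
  a + b + c + d = -10
  8a + 4b + 2c + d = -18
  27a + 9b + 3c + d = -14
  343a + 49b + 7c + d = 362
Solving the system yields a = 2, b = -6, c = -4, d = -2.
So q(n) = 2n³ - 6n² - 4n - 2.
The coefficient of n is -4.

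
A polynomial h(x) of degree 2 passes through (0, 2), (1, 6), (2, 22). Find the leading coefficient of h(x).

Write h(x) = ax^2 + bx + c. Substituting each data point gives a linear system:
  c = 2
  a + b + c = 6
  4a + 2b + c = 22
Solving the system yields a = 6, b = -2, c = 2.
So h(x) = 6x^2 - 2x + 2.
The leading coefficient is 6.

6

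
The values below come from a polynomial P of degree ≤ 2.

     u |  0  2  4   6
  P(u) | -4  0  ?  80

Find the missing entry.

28

On equispaced nodes a degree-2 polynomial has vanishing third forward difference, so
  - P(0) + 3·P(2) - 3·P(4) + P(6) = 0.
Substituting the known values and solving for P(4):
  -3·P(4) = -84
  P(4) = 28.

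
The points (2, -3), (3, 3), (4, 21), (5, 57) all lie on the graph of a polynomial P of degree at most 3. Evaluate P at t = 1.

Using the Lagrange interpolation formula with nodes 2, 3, 4, 5:
  L_0(t) = (t - 3)(t - 4)(t - 5) / -6
  L_1(t) = (t - 2)(t - 4)(t - 5) / 2
  L_2(t) = (t - 2)(t - 3)(t - 5) / -2
  L_3(t) = (t - 2)(t - 3)(t - 4) / 6
Then P(t) = -3·L_0(t) + 3·L_1(t) + 21·L_2(t) + 57·L_3(t).
Expanding and collecting terms gives P(t) = t³ - 3t² + 2t - 3.
Evaluating at t = 1: P(1) = -3.

-3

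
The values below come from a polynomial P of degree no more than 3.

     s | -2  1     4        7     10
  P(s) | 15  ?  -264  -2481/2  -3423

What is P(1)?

On equispaced nodes a degree-3 polynomial has vanishing fourth forward difference, so
  P(-2) - 4·P(1) + 6·P(4) - 4·P(7) + P(10) = 0.
Substituting the known values and solving for P(1):
  -4·P(1) = 30
  P(1) = -15/2.

-15/2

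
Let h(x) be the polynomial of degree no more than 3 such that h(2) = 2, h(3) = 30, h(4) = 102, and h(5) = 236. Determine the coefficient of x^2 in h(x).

Write h(x) = ax^3 + bx^2 + cx + d. Substituting each data point gives a linear system:
  8a + 4b + 2c + d = 2
  27a + 9b + 3c + d = 30
  64a + 16b + 4c + d = 102
  125a + 25b + 5c + d = 236
Solving the system yields a = 3, b = -5, c = -4, d = 6.
So h(x) = 3x³ - 5x² - 4x + 6.
The coefficient of x^2 is -5.

-5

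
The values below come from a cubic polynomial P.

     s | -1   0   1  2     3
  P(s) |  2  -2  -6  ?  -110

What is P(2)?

-34

On equispaced nodes a degree-3 polynomial has vanishing fourth forward difference, so
  P(-1) - 4·P(0) + 6·P(1) - 4·P(2) + P(3) = 0.
Substituting the known values and solving for P(2):
  -4·P(2) = 136
  P(2) = -34.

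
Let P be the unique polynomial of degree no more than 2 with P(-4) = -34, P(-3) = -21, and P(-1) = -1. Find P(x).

P(x) = -x^2 + 6x + 6

Write P(x) = ax^2 + bx + c. Substituting each data point gives a linear system:
  16a - 4b + c = -34
  9a - 3b + c = -21
  a - b + c = -1
Solving the system yields a = -1, b = 6, c = 6.
So P(x) = -x^2 + 6x + 6.
Check: P(-4) = -34. ✓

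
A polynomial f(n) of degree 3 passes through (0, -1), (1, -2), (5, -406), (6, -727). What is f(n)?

f(n) = -4n^3 + 4n^2 - n - 1

Write f(n) = an^3 + bn^2 + cn + d. Substituting each data point gives a linear system:
  d = -1
  a + b + c + d = -2
  125a + 25b + 5c + d = -406
  216a + 36b + 6c + d = -727
Solving the system yields a = -4, b = 4, c = -1, d = -1.
So f(n) = -4n^3 + 4n^2 - n - 1.
Check: f(0) = -1. ✓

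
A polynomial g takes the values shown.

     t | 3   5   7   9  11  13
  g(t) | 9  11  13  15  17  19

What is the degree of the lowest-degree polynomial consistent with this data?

1

Forward differences of the values at t = 3, 5, 7, 9, 11, 13:
  g  : 9  11  13  15  17  19
  Δ  : 2  2  2  2  2
  Δ^2: 0  0  0  0
  Δ^3: 0  0  0
  Δ^4: 0  0
  Δ^5: 0
The first differences are constant (2) and nonzero, while all higher differences vanish, so the minimal degree is 1.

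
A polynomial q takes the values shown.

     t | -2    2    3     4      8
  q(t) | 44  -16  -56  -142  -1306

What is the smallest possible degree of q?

Divided differences on the nodes -2, 2, 3, 4, 8:
  order 0: 44  -16  -56  -142  -1306
  order 1: -15  -40  -86  -291
  order 2: -5  -23  -41
  order 3: -3  -3
  order 4: 0
The order-3 divided differences are all -3 (nonzero) and every higher order vanishes, so the data lies on a polynomial of degree exactly 3.

3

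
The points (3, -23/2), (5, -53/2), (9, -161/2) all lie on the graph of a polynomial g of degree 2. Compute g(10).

Using the Lagrange interpolation formula with nodes 3, 5, 9:
  L_0(s) = (s - 5)(s - 9) / 12
  L_1(s) = (s - 3)(s - 9) / -8
  L_2(s) = (s - 3)(s - 5) / 24
Then g(s) = -23/2·L_0(s) - 53/2·L_1(s) - 161/2·L_2(s).
Expanding and collecting terms gives g(s) = -s² + (1/2)s - 4.
Evaluating at s = 10: g(10) = -99.

-99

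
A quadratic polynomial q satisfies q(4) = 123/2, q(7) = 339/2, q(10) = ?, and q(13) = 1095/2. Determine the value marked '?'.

663/2

On equispaced nodes a degree-2 polynomial has vanishing third forward difference, so
  - q(4) + 3·q(7) - 3·q(10) + q(13) = 0.
Substituting the known values and solving for q(10):
  -3·q(10) = -1989/2
  q(10) = 663/2.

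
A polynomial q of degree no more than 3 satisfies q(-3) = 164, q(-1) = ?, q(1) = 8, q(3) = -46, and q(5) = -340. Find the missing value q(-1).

The 4 known points determine the degree-3 polynomial uniquely.
Write q(s) = as^3 + bs^2 + cs + d. Substituting each data point gives a linear system:
  -27a + 9b - 3c + d = 164
  a + b + c + d = 8
  27a + 9b + 3c + d = -46
  125a + 25b + 5c + d = -340
Solving the system yields a = -4, b = 6, c = 1, d = 5.
So q(s) = -4s^3 + 6s^2 + s + 5.
Then q(-1) = 14.

14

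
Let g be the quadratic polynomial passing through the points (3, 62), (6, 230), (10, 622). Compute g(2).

30

Write g(s) = as^2 + bs + c. Substituting each data point gives a linear system:
  9a + 3b + c = 62
  36a + 6b + c = 230
  100a + 10b + c = 622
Solving the system yields a = 6, b = 2, c = 2.
So g(s) = 6s^2 + 2s + 2.
Then g(2) = 30.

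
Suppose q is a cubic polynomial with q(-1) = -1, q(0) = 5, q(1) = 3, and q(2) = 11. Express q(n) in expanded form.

q(n) = 3n^3 - 4n^2 - n + 5

Using the Lagrange interpolation formula with nodes -1, 0, 1, 2:
  L_0(n) = n(n - 1)(n - 2) / -6
  L_1(n) = (n + 1)(n - 1)(n - 2) / 2
  L_2(n) = (n + 1)n(n - 2) / -2
  L_3(n) = (n + 1)n(n - 1) / 6
Then q(n) = -1·L_0(n) + 5·L_1(n) + 3·L_2(n) + 11·L_3(n).
Expanding and collecting terms gives q(n) = 3n^3 - 4n^2 - n + 5.
Check: q(-1) = -1. ✓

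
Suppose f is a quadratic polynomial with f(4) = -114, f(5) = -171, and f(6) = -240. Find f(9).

-519

Using the Lagrange interpolation formula with nodes 4, 5, 6:
  L_0(x) = (x - 5)(x - 6) / 2
  L_1(x) = (x - 4)(x - 6) / -1
  L_2(x) = (x - 4)(x - 5) / 2
Then f(x) = -114·L_0(x) - 171·L_1(x) - 240·L_2(x).
Expanding and collecting terms gives f(x) = -6x² - 3x - 6.
Evaluating at x = 9: f(9) = -519.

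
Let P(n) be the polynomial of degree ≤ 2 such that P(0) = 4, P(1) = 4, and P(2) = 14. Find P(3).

Using the Lagrange interpolation formula with nodes 0, 1, 2:
  L_0(n) = (n - 1)(n - 2) / 2
  L_1(n) = n(n - 2) / -1
  L_2(n) = n(n - 1) / 2
Then P(n) = 4·L_0(n) + 4·L_1(n) + 14·L_2(n).
Expanding and collecting terms gives P(n) = 5n² - 5n + 4.
Evaluating at n = 3: P(3) = 34.

34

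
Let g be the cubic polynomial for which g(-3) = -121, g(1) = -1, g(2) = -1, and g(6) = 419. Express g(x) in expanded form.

g(x) = 3x^3 - 6x^2 - 3x + 5

Using the Lagrange interpolation formula with nodes -3, 1, 2, 6:
  L_0(x) = (x - 1)(x - 2)(x - 6) / -180
  L_1(x) = (x + 3)(x - 2)(x - 6) / 20
  L_2(x) = (x + 3)(x - 1)(x - 6) / -20
  L_3(x) = (x + 3)(x - 1)(x - 2) / 180
Then g(x) = -121·L_0(x) - 1·L_1(x) - 1·L_2(x) + 419·L_3(x).
Expanding and collecting terms gives g(x) = 3x^3 - 6x^2 - 3x + 5.
Check: g(-3) = -121. ✓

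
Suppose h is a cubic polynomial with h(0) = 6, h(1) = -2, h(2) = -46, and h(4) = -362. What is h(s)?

h(s) = -5s^3 - 3s^2 + 6

Using the Lagrange interpolation formula with nodes 0, 1, 2, 4:
  L_0(s) = (s - 1)(s - 2)(s - 4) / -8
  L_1(s) = s(s - 2)(s - 4) / 3
  L_2(s) = s(s - 1)(s - 4) / -4
  L_3(s) = s(s - 1)(s - 2) / 24
Then h(s) = 6·L_0(s) - 2·L_1(s) - 46·L_2(s) - 362·L_3(s).
Expanding and collecting terms gives h(s) = -5s³ - 3s² + 6.
Check: h(1) = -2. ✓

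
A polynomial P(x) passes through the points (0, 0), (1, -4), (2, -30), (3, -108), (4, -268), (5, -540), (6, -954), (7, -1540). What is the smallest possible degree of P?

Forward differences of the values at x = 0, 1, 2, 3, 4, 5, 6, 7:
  P  : 0  -4  -30  -108  -268  -540  -954  -1540
  Δ  : -4  -26  -78  -160  -272  -414  -586
  Δ^2: -22  -52  -82  -112  -142  -172
  Δ^3: -30  -30  -30  -30  -30
  Δ^4: 0  0  0  0
  Δ^5: 0  0  0
  Δ^6: 0  0
  Δ^7: 0
The third differences are constant (-30) and nonzero, while all higher differences vanish, so the minimal degree is 3.

3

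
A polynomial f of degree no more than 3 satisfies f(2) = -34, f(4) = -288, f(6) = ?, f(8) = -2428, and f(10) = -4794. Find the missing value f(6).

-1006

On equispaced nodes a degree-3 polynomial has vanishing fourth forward difference, so
  f(2) - 4·f(4) + 6·f(6) - 4·f(8) + f(10) = 0.
Substituting the known values and solving for f(6):
  6·f(6) = -6036
  f(6) = -1006.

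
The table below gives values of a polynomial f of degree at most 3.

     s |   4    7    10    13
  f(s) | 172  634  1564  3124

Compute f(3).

Write f(s) = as^3 + bs^2 + cs + d. Substituting each data point gives a linear system:
  64a + 16b + 4c + d = 172
  343a + 49b + 7c + d = 634
  1000a + 100b + 10c + d = 1564
  2197a + 169b + 13c + d = 3124
Solving the system yields a = 1, b = 5, c = 6, d = 4.
So f(s) = s³ + 5s² + 6s + 4.
Then f(3) = 94.

94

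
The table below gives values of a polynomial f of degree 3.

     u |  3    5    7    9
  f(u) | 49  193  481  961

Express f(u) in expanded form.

Using the Lagrange interpolation formula with nodes 3, 5, 7, 9:
  L_0(u) = (u - 5)(u - 7)(u - 9) / -48
  L_1(u) = (u - 3)(u - 7)(u - 9) / 16
  L_2(u) = (u - 3)(u - 5)(u - 9) / -16
  L_3(u) = (u - 3)(u - 5)(u - 7) / 48
Then f(u) = 49·L_0(u) + 193·L_1(u) + 481·L_2(u) + 961·L_3(u).
Expanding and collecting terms gives f(u) = u³ + 3u² - u - 2.
Check: f(5) = 193. ✓

f(u) = u^3 + 3u^2 - u - 2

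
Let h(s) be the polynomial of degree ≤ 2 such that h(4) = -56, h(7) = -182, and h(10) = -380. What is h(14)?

Using the Lagrange interpolation formula with nodes 4, 7, 10:
  L_0(s) = (s - 7)(s - 10) / 18
  L_1(s) = (s - 4)(s - 10) / -9
  L_2(s) = (s - 4)(s - 7) / 18
Then h(s) = -56·L_0(s) - 182·L_1(s) - 380·L_2(s).
Expanding and collecting terms gives h(s) = -4s^2 + 2s.
Evaluating at s = 14: h(14) = -756.

-756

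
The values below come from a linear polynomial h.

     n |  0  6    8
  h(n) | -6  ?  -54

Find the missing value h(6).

The 2 known points determine the degree-1 polynomial uniquely.
Write h(n) = an + b. Substituting each data point gives a linear system:
  b = -6
  8a + b = -54
Solving the system yields a = -6, b = -6.
So h(n) = -6n - 6.
Then h(6) = -42.

-42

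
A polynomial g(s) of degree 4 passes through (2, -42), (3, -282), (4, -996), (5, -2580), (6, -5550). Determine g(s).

g(s) = -5s^4 + 4s^3 + 2s^2 - s

Write g(s) = as^4 + bs^3 + cs^2 + ds + e. Substituting each data point gives a linear system:
  16a + 8b + 4c + 2d + e = -42
  81a + 27b + 9c + 3d + e = -282
  256a + 64b + 16c + 4d + e = -996
  625a + 125b + 25c + 5d + e = -2580
  1296a + 216b + 36c + 6d + e = -5550
Solving the system yields a = -5, b = 4, c = 2, d = -1, e = 0.
So g(s) = -5s^4 + 4s^3 + 2s^2 - s.
Check: g(2) = -42. ✓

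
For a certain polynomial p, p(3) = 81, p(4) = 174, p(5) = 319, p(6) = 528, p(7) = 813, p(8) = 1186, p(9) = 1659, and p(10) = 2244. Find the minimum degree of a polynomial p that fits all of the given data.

Forward differences of the values at x = 3, 4, 5, 6, 7, 8, 9, 10:
  p  : 81  174  319  528  813  1186  1659  2244
  Δ  : 93  145  209  285  373  473  585
  Δ^2: 52  64  76  88  100  112
  Δ^3: 12  12  12  12  12
  Δ^4: 0  0  0  0
  Δ^5: 0  0  0
  Δ^6: 0  0
  Δ^7: 0
The third differences are constant (12) and nonzero, while all higher differences vanish, so the minimal degree is 3.

3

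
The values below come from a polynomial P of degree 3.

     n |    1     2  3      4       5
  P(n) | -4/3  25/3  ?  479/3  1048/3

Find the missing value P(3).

54

On equispaced nodes a degree-3 polynomial has vanishing fourth forward difference, so
  P(1) - 4·P(2) + 6·P(3) - 4·P(4) + P(5) = 0.
Substituting the known values and solving for P(3):
  6·P(3) = 324
  P(3) = 54.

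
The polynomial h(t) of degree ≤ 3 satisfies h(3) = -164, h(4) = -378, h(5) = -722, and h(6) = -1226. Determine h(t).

Write h(t) = at^3 + bt^2 + ct + d. Substituting each data point gives a linear system:
  27a + 9b + 3c + d = -164
  64a + 16b + 4c + d = -378
  125a + 25b + 5c + d = -722
  216a + 36b + 6c + d = -1226
Solving the system yields a = -5, b = -5, c = 6, d = -2.
So h(t) = -5t^3 - 5t^2 + 6t - 2.
Check: h(6) = -1226. ✓

h(t) = -5t^3 - 5t^2 + 6t - 2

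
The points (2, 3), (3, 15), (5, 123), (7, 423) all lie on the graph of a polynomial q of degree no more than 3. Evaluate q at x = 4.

51

Using the Lagrange interpolation formula with nodes 2, 3, 5, 7:
  L_0(x) = (x - 3)(x - 5)(x - 7) / -15
  L_1(x) = (x - 2)(x - 5)(x - 7) / 8
  L_2(x) = (x - 2)(x - 3)(x - 7) / -12
  L_3(x) = (x - 2)(x - 3)(x - 5) / 40
Then q(x) = 3·L_0(x) + 15·L_1(x) + 123·L_2(x) + 423·L_3(x).
Expanding and collecting terms gives q(x) = 2x^3 - 6x^2 + 4x + 3.
Evaluating at x = 4: q(4) = 51.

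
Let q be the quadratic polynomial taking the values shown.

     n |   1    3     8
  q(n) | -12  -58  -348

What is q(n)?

Write q(n) = an^2 + bn + c. Substituting each data point gives a linear system:
  a + b + c = -12
  9a + 3b + c = -58
  64a + 8b + c = -348
Solving the system yields a = -5, b = -3, c = -4.
So q(n) = -5n^2 - 3n - 4.
Check: q(1) = -12. ✓

q(n) = -5n^2 - 3n - 4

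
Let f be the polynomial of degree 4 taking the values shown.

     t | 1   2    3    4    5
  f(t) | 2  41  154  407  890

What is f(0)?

-5

Forward differences of the values at t = 1, 2, 3, 4, 5:
  f  : 2  41  154  407  890
  Δ  : 39  113  253  483
  Δ^2: 74  140  230
  Δ^3: 66  90
  Δ^4: 24
The fourth differences are constant, confirming degree 4.
Interpolating (Newton forward form) and evaluating at t = 0 gives f(0) = -5.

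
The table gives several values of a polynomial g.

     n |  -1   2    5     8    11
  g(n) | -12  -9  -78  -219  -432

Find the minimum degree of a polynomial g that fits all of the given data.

2

Forward differences of the values at n = -1, 2, 5, 8, 11:
  g  : -12  -9  -78  -219  -432
  Δ  : 3  -69  -141  -213
  Δ^2: -72  -72  -72
  Δ^3: 0  0
  Δ^4: 0
The second differences are constant (-72) and nonzero, while all higher differences vanish, so the minimal degree is 2.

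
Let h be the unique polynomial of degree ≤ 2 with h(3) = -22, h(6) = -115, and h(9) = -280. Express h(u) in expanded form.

h(u) = -4u^2 + 5u - 1

Write h(u) = au^2 + bu + c. Substituting each data point gives a linear system:
  9a + 3b + c = -22
  36a + 6b + c = -115
  81a + 9b + c = -280
Solving the system yields a = -4, b = 5, c = -1.
So h(u) = -4u^2 + 5u - 1.
Check: h(6) = -115. ✓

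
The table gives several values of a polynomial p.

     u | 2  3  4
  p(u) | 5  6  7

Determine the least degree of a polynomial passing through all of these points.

1

Forward differences of the values at u = 2, 3, 4:
  p  : 5  6  7
  Δ  : 1  1
  Δ^2: 0
The first differences are constant (1) and nonzero, while all higher differences vanish, so the minimal degree is 1.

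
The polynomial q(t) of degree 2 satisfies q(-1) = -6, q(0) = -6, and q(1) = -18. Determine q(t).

q(t) = -6t^2 - 6t - 6

Using the Lagrange interpolation formula with nodes -1, 0, 1:
  L_0(t) = t(t - 1) / 2
  L_1(t) = (t + 1)(t - 1) / -1
  L_2(t) = (t + 1)t / 2
Then q(t) = -6·L_0(t) - 6·L_1(t) - 18·L_2(t).
Expanding and collecting terms gives q(t) = -6t^2 - 6t - 6.
Check: q(0) = -6. ✓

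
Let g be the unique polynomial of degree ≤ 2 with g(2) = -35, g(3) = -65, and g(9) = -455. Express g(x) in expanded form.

g(x) = -5x^2 - 5x - 5

Write g(x) = ax^2 + bx + c. Substituting each data point gives a linear system:
  4a + 2b + c = -35
  9a + 3b + c = -65
  81a + 9b + c = -455
Solving the system yields a = -5, b = -5, c = -5.
So g(x) = -5x² - 5x - 5.
Check: g(3) = -65. ✓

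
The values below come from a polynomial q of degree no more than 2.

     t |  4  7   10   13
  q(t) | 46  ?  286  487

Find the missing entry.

The 3 known points determine the degree-2 polynomial uniquely.
Write q(t) = at^2 + bt + c. Substituting each data point gives a linear system:
  16a + 4b + c = 46
  100a + 10b + c = 286
  169a + 13b + c = 487
Solving the system yields a = 3, b = -2, c = 6.
So q(t) = 3t^2 - 2t + 6.
Then q(7) = 139.

139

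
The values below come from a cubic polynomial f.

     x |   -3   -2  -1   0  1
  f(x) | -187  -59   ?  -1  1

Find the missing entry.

On equispaced nodes a degree-3 polynomial has vanishing fourth forward difference, so
  f(-3) - 4·f(-2) + 6·f(-1) - 4·f(0) + f(1) = 0.
Substituting the known values and solving for f(-1):
  6·f(-1) = -54
  f(-1) = -9.

-9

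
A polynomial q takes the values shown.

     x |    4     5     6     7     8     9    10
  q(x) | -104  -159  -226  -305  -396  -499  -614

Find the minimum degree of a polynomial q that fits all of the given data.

Forward differences of the values at x = 4, 5, 6, 7, 8, 9, 10:
  q  : -104  -159  -226  -305  -396  -499  -614
  Δ  : -55  -67  -79  -91  -103  -115
  Δ^2: -12  -12  -12  -12  -12
  Δ^3: 0  0  0  0
  Δ^4: 0  0  0
  Δ^5: 0  0
  Δ^6: 0
The second differences are constant (-12) and nonzero, while all higher differences vanish, so the minimal degree is 2.

2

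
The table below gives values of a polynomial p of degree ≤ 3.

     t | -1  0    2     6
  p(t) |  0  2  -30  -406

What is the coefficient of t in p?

Write p(t) = at^3 + bt^2 + ct + d. Substituting each data point gives a linear system:
  -a + b - c + d = 0
  d = 2
  8a + 4b + 2c + d = -30
  216a + 36b + 6c + d = -406
Solving the system yields a = -1, b = -5, c = -2, d = 2.
So p(t) = -t^3 - 5t^2 - 2t + 2.
The coefficient of t is -2.

-2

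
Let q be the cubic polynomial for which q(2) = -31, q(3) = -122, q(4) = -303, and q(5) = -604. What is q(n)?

Using the Lagrange interpolation formula with nodes 2, 3, 4, 5:
  L_0(n) = (n - 3)(n - 4)(n - 5) / -6
  L_1(n) = (n - 2)(n - 4)(n - 5) / 2
  L_2(n) = (n - 2)(n - 3)(n - 5) / -2
  L_3(n) = (n - 2)(n - 3)(n - 4) / 6
Then q(n) = -31·L_0(n) - 122·L_1(n) - 303·L_2(n) - 604·L_3(n).
Expanding and collecting terms gives q(n) = -5n³ + 4n + 1.
Check: q(5) = -604. ✓

q(n) = -5n^3 + 4n + 1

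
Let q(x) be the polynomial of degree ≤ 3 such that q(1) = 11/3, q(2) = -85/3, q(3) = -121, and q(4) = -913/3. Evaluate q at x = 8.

Using the Lagrange interpolation formula with nodes 1, 2, 3, 4:
  L_0(x) = (x - 2)(x - 3)(x - 4) / -6
  L_1(x) = (x - 1)(x - 3)(x - 4) / 2
  L_2(x) = (x - 1)(x - 2)(x - 4) / -2
  L_3(x) = (x - 1)(x - 2)(x - 3) / 6
Then q(x) = 11/3·L_0(x) - 85/3·L_1(x) - 121·L_2(x) - 913/3·L_3(x).
Expanding and collecting terms gives q(x) = -5x^3 - (1/3)x^2 + 4x + 5.
Evaluating at x = 8: q(8) = -7633/3.

-7633/3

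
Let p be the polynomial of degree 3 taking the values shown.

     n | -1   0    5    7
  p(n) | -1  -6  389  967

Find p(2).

32

Using the Lagrange interpolation formula with nodes -1, 0, 5, 7:
  L_0(n) = n(n - 5)(n - 7) / -48
  L_1(n) = (n + 1)(n - 5)(n - 7) / 35
  L_2(n) = (n + 1)n(n - 7) / -60
  L_3(n) = (n + 1)n(n - 5) / 112
Then p(n) = -1·L_0(n) - 6·L_1(n) + 389·L_2(n) + 967·L_3(n).
Expanding and collecting terms gives p(n) = 2n^3 + 6n^2 - n - 6.
Evaluating at n = 2: p(2) = 32.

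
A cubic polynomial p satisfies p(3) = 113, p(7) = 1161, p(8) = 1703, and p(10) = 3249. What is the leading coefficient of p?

Write p(s) = as^3 + bs^2 + cs + d. Substituting each data point gives a linear system:
  27a + 9b + 3c + d = 113
  343a + 49b + 7c + d = 1161
  512a + 64b + 8c + d = 1703
  1000a + 100b + 10c + d = 3249
Solving the system yields a = 3, b = 2, c = 5, d = -1.
So p(s) = 3s³ + 2s² + 5s - 1.
The leading coefficient is 3.

3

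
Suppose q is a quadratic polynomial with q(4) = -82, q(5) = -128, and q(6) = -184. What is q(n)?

q(n) = -5n^2 - n + 2

Write q(n) = an^2 + bn + c. Substituting each data point gives a linear system:
  16a + 4b + c = -82
  25a + 5b + c = -128
  36a + 6b + c = -184
Solving the system yields a = -5, b = -1, c = 2.
So q(n) = -5n² - n + 2.
Check: q(4) = -82. ✓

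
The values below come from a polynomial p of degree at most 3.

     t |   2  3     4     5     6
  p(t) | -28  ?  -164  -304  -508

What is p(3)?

The 4 known points determine the degree-3 polynomial uniquely.
Write p(t) = at^3 + bt^2 + ct + d. Substituting each data point gives a linear system:
  8a + 4b + 2c + d = -28
  64a + 16b + 4c + d = -164
  125a + 25b + 5c + d = -304
  216a + 36b + 6c + d = -508
Solving the system yields a = -2, b = -2, c = 0, d = -4.
So p(t) = -2t^3 - 2t^2 - 4.
Then p(3) = -76.

-76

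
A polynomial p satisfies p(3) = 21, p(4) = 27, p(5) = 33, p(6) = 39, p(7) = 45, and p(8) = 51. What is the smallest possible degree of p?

Forward differences of the values at t = 3, 4, 5, 6, 7, 8:
  p  : 21  27  33  39  45  51
  Δ  : 6  6  6  6  6
  Δ^2: 0  0  0  0
  Δ^3: 0  0  0
  Δ^4: 0  0
  Δ^5: 0
The first differences are constant (6) and nonzero, while all higher differences vanish, so the minimal degree is 1.

1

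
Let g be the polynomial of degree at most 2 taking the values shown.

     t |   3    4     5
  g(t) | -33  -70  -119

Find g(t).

g(t) = -6t^2 + 5t + 6

Using the Lagrange interpolation formula with nodes 3, 4, 5:
  L_0(t) = (t - 4)(t - 5) / 2
  L_1(t) = (t - 3)(t - 5) / -1
  L_2(t) = (t - 3)(t - 4) / 2
Then g(t) = -33·L_0(t) - 70·L_1(t) - 119·L_2(t).
Expanding and collecting terms gives g(t) = -6t² + 5t + 6.
Check: g(4) = -70. ✓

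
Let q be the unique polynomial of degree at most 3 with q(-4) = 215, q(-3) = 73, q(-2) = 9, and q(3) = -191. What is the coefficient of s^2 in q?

-6

Write q(s) = as^3 + bs^2 + cs + d. Substituting each data point gives a linear system:
  -64a + 16b - 4c + d = 215
  -27a + 9b - 3c + d = 73
  -8a + 4b - 2c + d = 9
  27a + 9b + 3c + d = -191
Solving the system yields a = -5, b = -6, c = 1, d = -5.
So q(s) = -5s³ - 6s² + s - 5.
The coefficient of s^2 is -6.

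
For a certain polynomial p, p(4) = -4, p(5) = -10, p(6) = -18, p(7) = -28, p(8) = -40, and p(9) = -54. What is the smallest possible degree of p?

2

Forward differences of the values at n = 4, 5, 6, 7, 8, 9:
  p  : -4  -10  -18  -28  -40  -54
  Δ  : -6  -8  -10  -12  -14
  Δ^2: -2  -2  -2  -2
  Δ^3: 0  0  0
  Δ^4: 0  0
  Δ^5: 0
The second differences are constant (-2) and nonzero, while all higher differences vanish, so the minimal degree is 2.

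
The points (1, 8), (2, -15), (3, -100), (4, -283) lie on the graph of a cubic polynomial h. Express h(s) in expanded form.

Write h(s) = as^3 + bs^2 + cs + d. Substituting each data point gives a linear system:
  a + b + c + d = 8
  8a + 4b + 2c + d = -15
  27a + 9b + 3c + d = -100
  64a + 16b + 4c + d = -283
Solving the system yields a = -6, b = 5, c = 4, d = 5.
So h(s) = -6s^3 + 5s^2 + 4s + 5.
Check: h(1) = 8. ✓

h(s) = -6s^3 + 5s^2 + 4s + 5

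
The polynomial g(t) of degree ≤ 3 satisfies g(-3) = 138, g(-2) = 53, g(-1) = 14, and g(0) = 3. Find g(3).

-42

Forward differences of the values at t = -3, -2, -1, 0:
  g  : 138  53  14  3
  Δ  : -85  -39  -11
  Δ^2: 46  28
  Δ^3: -18
The third differences are constant, confirming degree 3.
Interpolating (Newton forward form) and evaluating at t = 3 gives g(3) = -42.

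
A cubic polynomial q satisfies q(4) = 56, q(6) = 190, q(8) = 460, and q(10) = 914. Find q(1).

Using the Lagrange interpolation formula with nodes 4, 6, 8, 10:
  L_0(x) = (x - 6)(x - 8)(x - 10) / -48
  L_1(x) = (x - 4)(x - 8)(x - 10) / 16
  L_2(x) = (x - 4)(x - 6)(x - 10) / -16
  L_3(x) = (x - 4)(x - 6)(x - 8) / 48
Then q(x) = 56·L_0(x) + 190·L_1(x) + 460·L_2(x) + 914·L_3(x).
Expanding and collecting terms gives q(x) = x^3 - x^2 + x + 4.
Evaluating at x = 1: q(1) = 5.

5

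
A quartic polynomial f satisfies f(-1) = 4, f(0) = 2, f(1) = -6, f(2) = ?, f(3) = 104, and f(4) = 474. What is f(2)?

On equispaced nodes a degree-4 polynomial has vanishing fifth forward difference, so
  - f(-1) + 5·f(0) - 10·f(1) + 10·f(2) - 5·f(3) + f(4) = 0.
Substituting the known values and solving for f(2):
  10·f(2) = -20
  f(2) = -2.

-2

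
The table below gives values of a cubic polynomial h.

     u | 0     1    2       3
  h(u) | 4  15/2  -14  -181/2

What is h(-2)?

Forward differences of the values at u = 0, 1, 2, 3:
  h  : 4  15/2  -14  -181/2
  Δ  : 7/2  -43/2  -153/2
  Δ^2: -25  -55
  Δ^3: -30
The third differences are constant, confirming degree 3.
Interpolating (Newton forward form) and evaluating at u = -2 gives h(-2) = 42.

42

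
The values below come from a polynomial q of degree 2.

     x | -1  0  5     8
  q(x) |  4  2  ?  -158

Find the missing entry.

-68

The 3 known points determine the degree-2 polynomial uniquely.
Write q(x) = ax^2 + bx + c. Substituting each data point gives a linear system:
  a - b + c = 4
  c = 2
  64a + 8b + c = -158
Solving the system yields a = -2, b = -4, c = 2.
So q(x) = -2x^2 - 4x + 2.
Then q(5) = -68.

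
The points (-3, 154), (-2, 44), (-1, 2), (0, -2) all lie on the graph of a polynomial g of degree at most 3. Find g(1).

Write g(s) = as^3 + bs^2 + cs + d. Substituting each data point gives a linear system:
  -27a + 9b - 3c + d = 154
  -8a + 4b - 2c + d = 44
  -a + b - c + d = 2
  d = -2
Solving the system yields a = -5, b = 4, c = 5, d = -2.
So g(s) = -5s³ + 4s² + 5s - 2.
Then g(1) = 2.

2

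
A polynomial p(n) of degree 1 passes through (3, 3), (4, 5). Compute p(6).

Using the Lagrange interpolation formula with nodes 3, 4:
  L_0(n) = (n - 4) / -1
  L_1(n) = (n - 3) / 1
Then p(n) = 3·L_0(n) + 5·L_1(n).
Expanding and collecting terms gives p(n) = 2n - 3.
Evaluating at n = 6: p(6) = 9.

9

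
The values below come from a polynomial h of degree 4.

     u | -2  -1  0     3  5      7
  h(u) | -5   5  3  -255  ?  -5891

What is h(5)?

-1657

The 5 known points determine the degree-4 polynomial uniquely.
Write h(u) = au^4 + bu^3 + cu^2 + du + e. Substituting each data point gives a linear system:
  16a - 8b + 4c - 2d + e = -5
  a - b + c - d + e = 5
  e = 3
  81a + 27b + 9c + 3d + e = -255
  2401a + 343b + 49c + 7d + e = -5891
Solving the system yields a = -2, b = -3, c = -1, d = -2, e = 3.
So h(u) = -2u^4 - 3u^3 - u^2 - 2u + 3.
Then h(5) = -1657.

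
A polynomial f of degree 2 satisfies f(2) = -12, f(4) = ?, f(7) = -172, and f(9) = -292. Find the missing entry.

-52

The 3 known points determine the degree-2 polynomial uniquely.
Write f(n) = an^2 + bn + c. Substituting each data point gives a linear system:
  4a + 2b + c = -12
  49a + 7b + c = -172
  81a + 9b + c = -292
Solving the system yields a = -4, b = 4, c = -4.
So f(n) = -4n^2 + 4n - 4.
Then f(4) = -52.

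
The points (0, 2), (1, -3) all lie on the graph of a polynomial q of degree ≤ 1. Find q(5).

-23

Using the Lagrange interpolation formula with nodes 0, 1:
  L_0(t) = (t - 1) / -1
  L_1(t) = t / 1
Then q(t) = 2·L_0(t) - 3·L_1(t).
Expanding and collecting terms gives q(t) = -5t + 2.
Evaluating at t = 5: q(5) = -23.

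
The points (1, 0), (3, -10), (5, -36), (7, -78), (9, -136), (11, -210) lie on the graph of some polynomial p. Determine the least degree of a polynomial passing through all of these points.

2

Forward differences of the values at s = 1, 3, 5, 7, 9, 11:
  p  : 0  -10  -36  -78  -136  -210
  Δ  : -10  -26  -42  -58  -74
  Δ^2: -16  -16  -16  -16
  Δ^3: 0  0  0
  Δ^4: 0  0
  Δ^5: 0
The second differences are constant (-16) and nonzero, while all higher differences vanish, so the minimal degree is 2.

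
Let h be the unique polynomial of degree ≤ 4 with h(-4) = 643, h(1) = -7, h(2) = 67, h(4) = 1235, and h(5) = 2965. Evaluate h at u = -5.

Using the Lagrange interpolation formula with nodes -4, 1, 2, 4, 5:
  L_0(u) = (u - 1)(u - 2)(u - 4)(u - 5) / 2160
  L_1(u) = (u + 4)(u - 2)(u - 4)(u - 5) / -60
  L_2(u) = (u + 4)(u - 1)(u - 4)(u - 5) / 36
  L_3(u) = (u + 4)(u - 1)(u - 2)(u - 5) / -48
  L_4(u) = (u + 4)(u - 1)(u - 2)(u - 4) / 108
Then h(u) = 643·L_0(u) - 7·L_1(u) + 67·L_2(u) + 1235·L_3(u) + 2965·L_4(u).
Expanding and collecting terms gives h(u) = 4u⁴ + 5u³ - 5u² - 6u - 5.
Evaluating at u = -5: h(-5) = 1775.

1775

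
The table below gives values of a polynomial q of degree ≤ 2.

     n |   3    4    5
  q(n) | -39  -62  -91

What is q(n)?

Write q(n) = an^2 + bn + c. Substituting each data point gives a linear system:
  9a + 3b + c = -39
  16a + 4b + c = -62
  25a + 5b + c = -91
Solving the system yields a = -3, b = -2, c = -6.
So q(n) = -3n² - 2n - 6.
Check: q(4) = -62. ✓

q(n) = -3n^2 - 2n - 6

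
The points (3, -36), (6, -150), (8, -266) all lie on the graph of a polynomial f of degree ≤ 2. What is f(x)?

f(x) = -4x^2 - 2x + 6

Write f(x) = ax^2 + bx + c. Substituting each data point gives a linear system:
  9a + 3b + c = -36
  36a + 6b + c = -150
  64a + 8b + c = -266
Solving the system yields a = -4, b = -2, c = 6.
So f(x) = -4x² - 2x + 6.
Check: f(8) = -266. ✓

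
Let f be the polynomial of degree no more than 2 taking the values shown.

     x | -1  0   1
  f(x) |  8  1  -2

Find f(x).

f(x) = 2x^2 - 5x + 1

Using the Lagrange interpolation formula with nodes -1, 0, 1:
  L_0(x) = x(x - 1) / 2
  L_1(x) = (x + 1)(x - 1) / -1
  L_2(x) = (x + 1)x / 2
Then f(x) = 8·L_0(x) + 1·L_1(x) - 2·L_2(x).
Expanding and collecting terms gives f(x) = 2x^2 - 5x + 1.
Check: f(1) = -2. ✓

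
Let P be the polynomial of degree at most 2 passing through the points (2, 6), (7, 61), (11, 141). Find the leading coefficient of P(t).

1

Write P(t) = at^2 + bt + c. Substituting each data point gives a linear system:
  4a + 2b + c = 6
  49a + 7b + c = 61
  121a + 11b + c = 141
Solving the system yields a = 1, b = 2, c = -2.
So P(t) = t^2 + 2t - 2.
The leading coefficient is 1.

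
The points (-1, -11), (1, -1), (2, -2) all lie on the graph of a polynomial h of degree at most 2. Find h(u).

h(u) = -2u^2 + 5u - 4

Using the Lagrange interpolation formula with nodes -1, 1, 2:
  L_0(u) = (u - 1)(u - 2) / 6
  L_1(u) = (u + 1)(u - 2) / -2
  L_2(u) = (u + 1)(u - 1) / 3
Then h(u) = -11·L_0(u) - 1·L_1(u) - 2·L_2(u).
Expanding and collecting terms gives h(u) = -2u² + 5u - 4.
Check: h(1) = -1. ✓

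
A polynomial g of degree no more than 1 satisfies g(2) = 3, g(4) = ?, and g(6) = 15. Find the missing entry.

9

The 2 known points determine the degree-1 polynomial uniquely.
Write g(n) = an + b. Substituting each data point gives a linear system:
  2a + b = 3
  6a + b = 15
Solving the system yields a = 3, b = -3.
So g(n) = 3n - 3.
Then g(4) = 9.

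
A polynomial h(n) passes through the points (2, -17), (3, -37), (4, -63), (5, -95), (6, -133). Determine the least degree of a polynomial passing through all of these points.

Forward differences of the values at n = 2, 3, 4, 5, 6:
  h  : -17  -37  -63  -95  -133
  Δ  : -20  -26  -32  -38
  Δ^2: -6  -6  -6
  Δ^3: 0  0
  Δ^4: 0
The second differences are constant (-6) and nonzero, while all higher differences vanish, so the minimal degree is 2.

2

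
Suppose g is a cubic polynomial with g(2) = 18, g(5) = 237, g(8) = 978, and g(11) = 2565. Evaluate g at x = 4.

122

Forward differences of the values at x = 2, 5, 8, 11:
  g  : 18  237  978  2565
  Δ  : 219  741  1587
  Δ^2: 522  846
  Δ^3: 324
The third differences are constant, confirming degree 3.
Interpolating (Newton forward form) and evaluating at x = 4 gives g(4) = 122.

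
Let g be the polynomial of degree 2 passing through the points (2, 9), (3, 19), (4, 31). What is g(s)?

Using the Lagrange interpolation formula with nodes 2, 3, 4:
  L_0(s) = (s - 3)(s - 4) / 2
  L_1(s) = (s - 2)(s - 4) / -1
  L_2(s) = (s - 2)(s - 3) / 2
Then g(s) = 9·L_0(s) + 19·L_1(s) + 31·L_2(s).
Expanding and collecting terms gives g(s) = s^2 + 5s - 5.
Check: g(4) = 31. ✓

g(s) = s^2 + 5s - 5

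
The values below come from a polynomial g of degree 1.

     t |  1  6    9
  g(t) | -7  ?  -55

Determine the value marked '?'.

The 2 known points determine the degree-1 polynomial uniquely.
Write g(t) = at + b. Substituting each data point gives a linear system:
  a + b = -7
  9a + b = -55
Solving the system yields a = -6, b = -1.
So g(t) = -6t - 1.
Then g(6) = -37.

-37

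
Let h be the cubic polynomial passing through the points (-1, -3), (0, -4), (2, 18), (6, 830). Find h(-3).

Write h(u) = au^3 + bu^2 + cu + d. Substituting each data point gives a linear system:
  -a + b - c + d = -3
  d = -4
  8a + 4b + 2c + d = 18
  216a + 36b + 6c + d = 830
Solving the system yields a = 4, b = 0, c = -5, d = -4.
So h(u) = 4u^3 - 5u - 4.
Then h(-3) = -97.

-97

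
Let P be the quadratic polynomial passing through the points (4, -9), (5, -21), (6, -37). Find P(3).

Write P(s) = as^2 + bs + c. Substituting each data point gives a linear system:
  16a + 4b + c = -9
  25a + 5b + c = -21
  36a + 6b + c = -37
Solving the system yields a = -2, b = 6, c = -1.
So P(s) = -2s^2 + 6s - 1.
Then P(3) = -1.

-1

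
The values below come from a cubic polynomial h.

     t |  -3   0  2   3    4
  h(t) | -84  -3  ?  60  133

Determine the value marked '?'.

21

The 4 known points determine the degree-3 polynomial uniquely.
Write h(t) = at^3 + bt^2 + ct + d. Substituting each data point gives a linear system:
  -27a + 9b - 3c + d = -84
  d = -3
  27a + 9b + 3c + d = 60
  64a + 16b + 4c + d = 133
Solving the system yields a = 2, b = -1, c = 6, d = -3.
So h(t) = 2t^3 - t^2 + 6t - 3.
Then h(2) = 21.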